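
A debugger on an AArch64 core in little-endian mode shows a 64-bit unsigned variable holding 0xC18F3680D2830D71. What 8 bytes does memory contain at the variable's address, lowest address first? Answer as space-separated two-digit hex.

71 0D 83 D2 80 36 8F C1

Split into bytes (most-significant first): C1 8F 36 80 D2 83 0D 71.
In little-endian order the low byte comes first in memory.
So at ascending addresses the bytes are 71 0D 83 D2 80 36 8F C1.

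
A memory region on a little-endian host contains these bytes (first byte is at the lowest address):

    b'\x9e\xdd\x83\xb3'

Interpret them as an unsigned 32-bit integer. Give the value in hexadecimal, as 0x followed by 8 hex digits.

0xB383DD9E

In little-endian order the low byte comes first in memory.
Reassemble most-significant byte first: B3 83 DD 9E → 0xB383DD9E.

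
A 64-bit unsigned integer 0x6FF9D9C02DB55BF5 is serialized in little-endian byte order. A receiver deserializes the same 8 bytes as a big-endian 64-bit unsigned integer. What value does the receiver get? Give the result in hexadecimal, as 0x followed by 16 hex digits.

0xF55BB52DC0D9F96F

Stored little-endian, the bytes at ascending addresses are F5 5B B5 2D C0 D9 F9 6F.
Read back as big-endian, the last byte is least significant, giving 0xF55BB52DC0D9F96F.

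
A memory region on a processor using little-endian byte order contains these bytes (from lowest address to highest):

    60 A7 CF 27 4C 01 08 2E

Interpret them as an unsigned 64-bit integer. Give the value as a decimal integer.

3316902552155432800

Little-endian stores the least-significant byte at the lowest address.
Reassemble most-significant byte first: 2E 08 01 4C 27 CF A7 60 → 0x2E08014C27CFA760.
0x2E08014C27CFA760 = 3316902552155432800.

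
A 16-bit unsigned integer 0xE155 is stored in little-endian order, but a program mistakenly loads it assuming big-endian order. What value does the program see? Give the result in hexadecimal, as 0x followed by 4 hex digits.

Stored little-endian, the bytes at ascending addresses are 55 E1.
Read back as big-endian, the last byte is least significant, giving 0x55E1.

0x55E1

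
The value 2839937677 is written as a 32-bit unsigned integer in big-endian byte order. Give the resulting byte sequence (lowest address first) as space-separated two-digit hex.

2839937677 in hexadecimal, padded to 32 bits, is 0xA946028D.
Split into bytes (most-significant first): A9 46 02 8D.
In big-endian order the high byte comes first in memory.
So the memory order matches the most-significant-first order: A9 46 02 8D.

A9 46 02 8D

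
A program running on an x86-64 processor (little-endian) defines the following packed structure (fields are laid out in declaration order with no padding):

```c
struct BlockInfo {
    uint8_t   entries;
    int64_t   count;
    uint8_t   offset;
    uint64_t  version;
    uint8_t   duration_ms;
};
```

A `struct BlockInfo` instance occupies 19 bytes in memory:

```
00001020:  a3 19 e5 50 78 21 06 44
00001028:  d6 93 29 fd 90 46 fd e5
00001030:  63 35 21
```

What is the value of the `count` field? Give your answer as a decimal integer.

`count` follows `entries` (1 byte), so it starts at byte offset 1 and occupies 8 bytes.
Bytes at offsets 1..8: 19 E5 50 78 21 06 44 D6.
Little-endian: lowest address holds the least-significant byte.
Reassemble most-significant byte first: D6 44 06 21 78 50 E5 19 → 0xD64406217850E519.
Top bit is set, so as a signed 64-bit value this is 0xD64406217850E519 − 2^64 = -3007271910354393831.

-3007271910354393831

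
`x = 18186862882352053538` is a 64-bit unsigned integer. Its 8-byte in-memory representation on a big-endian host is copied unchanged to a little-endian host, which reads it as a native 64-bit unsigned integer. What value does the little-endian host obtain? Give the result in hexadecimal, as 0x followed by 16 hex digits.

18186862882352053538 in 64-bit hexadecimal is 0xFC64B76EF154BD22.
Stored big-endian, the bytes at ascending addresses are FC 64 B7 6E F1 54 BD 22.
Read back as little-endian, the first byte is least significant, giving 0x22BD54F16EB764FC.

0x22BD54F16EB764FC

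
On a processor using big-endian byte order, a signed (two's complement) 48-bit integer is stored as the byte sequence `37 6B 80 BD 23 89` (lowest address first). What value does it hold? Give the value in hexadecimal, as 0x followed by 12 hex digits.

Big-endian stores the most-significant byte at the lowest address.
The bytes are already most-significant first: 0x376B80BD2389.

0x376B80BD2389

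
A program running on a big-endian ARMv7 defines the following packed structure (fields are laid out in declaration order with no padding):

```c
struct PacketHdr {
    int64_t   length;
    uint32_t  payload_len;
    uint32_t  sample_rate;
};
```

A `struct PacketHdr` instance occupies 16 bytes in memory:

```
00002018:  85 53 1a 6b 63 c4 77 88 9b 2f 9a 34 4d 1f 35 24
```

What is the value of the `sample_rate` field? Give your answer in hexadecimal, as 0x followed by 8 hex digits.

`sample_rate` follows `length` (8 B), `payload_len` (4 B), so it starts at offset 8 + 4 = 12 and occupies 4 bytes.
Bytes at offsets 12..15: 4D 1F 35 24.
Big-endian: lowest address holds the most-significant byte.
The bytes are already most-significant first: 0x4D1F3524.

0x4D1F3524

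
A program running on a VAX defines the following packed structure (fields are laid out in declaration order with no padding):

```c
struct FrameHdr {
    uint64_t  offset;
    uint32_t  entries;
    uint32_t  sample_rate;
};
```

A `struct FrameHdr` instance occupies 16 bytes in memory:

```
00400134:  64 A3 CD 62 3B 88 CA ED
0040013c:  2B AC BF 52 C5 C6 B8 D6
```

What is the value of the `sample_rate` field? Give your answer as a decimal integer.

`sample_rate` follows `offset` (8 B), `entries` (4 B), so it starts at offset 8 + 4 = 12 and occupies 4 bytes.
Bytes at offsets 12..15: C5 C6 B8 D6.
In little-endian order the low byte comes first in memory.
Reassemble most-significant byte first: D6 B8 C6 C5 → 0xD6B8C6C5.
0xD6B8C6C5 = 3602433733.

3602433733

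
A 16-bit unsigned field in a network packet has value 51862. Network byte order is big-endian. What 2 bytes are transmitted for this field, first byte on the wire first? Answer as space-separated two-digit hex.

CA 96

51862 in hexadecimal, padded to 16 bits, is 0xCA96.
Split into bytes (most-significant first): CA 96.
Big-endian stores the most-significant byte at the lowest address.
So the memory order matches the most-significant-first order: CA 96.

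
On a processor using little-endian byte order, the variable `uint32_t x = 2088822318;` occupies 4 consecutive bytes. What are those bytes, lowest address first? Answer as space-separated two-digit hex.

2088822318 in hexadecimal, padded to 32 bits, is 0x7C80E62E.
Split into bytes (most-significant first): 7C 80 E6 2E.
Little-endian: lowest address holds the least-significant byte.
So at ascending addresses the bytes are 2E E6 80 7C.

2E E6 80 7C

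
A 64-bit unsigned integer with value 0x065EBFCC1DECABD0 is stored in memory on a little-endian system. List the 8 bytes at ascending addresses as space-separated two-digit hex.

Split into bytes (most-significant first): 06 5E BF CC 1D EC AB D0.
Little-endian: lowest address holds the least-significant byte.
So at ascending addresses the bytes are D0 AB EC 1D CC BF 5E 06.

D0 AB EC 1D CC BF 5E 06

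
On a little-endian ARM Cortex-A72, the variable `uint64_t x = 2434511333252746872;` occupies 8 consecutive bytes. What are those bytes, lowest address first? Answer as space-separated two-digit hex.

2434511333252746872 in hexadecimal, padded to 64 bits, is 0x21C91F28B4314E78.
Split into bytes (most-significant first): 21 C9 1F 28 B4 31 4E 78.
Little-endian stores the least-significant byte at the lowest address.
So at ascending addresses the bytes are 78 4E 31 B4 28 1F C9 21.

78 4E 31 B4 28 1F C9 21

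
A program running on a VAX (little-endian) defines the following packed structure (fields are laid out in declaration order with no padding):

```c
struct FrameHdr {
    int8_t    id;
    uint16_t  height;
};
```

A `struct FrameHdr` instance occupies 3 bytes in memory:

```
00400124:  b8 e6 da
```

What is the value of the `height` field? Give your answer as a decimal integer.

56038

`height` follows `id` (1 byte), so it starts at byte offset 1 and occupies 2 bytes.
Bytes at offsets 1..2: E6 DA.
Little-endian: lowest address holds the least-significant byte.
Reassemble most-significant byte first: DA E6 → 0xDAE6.
0xDAE6 = 56038.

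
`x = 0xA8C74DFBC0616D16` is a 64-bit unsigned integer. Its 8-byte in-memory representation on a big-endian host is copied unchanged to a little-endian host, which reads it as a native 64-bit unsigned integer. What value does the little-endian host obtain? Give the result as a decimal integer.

Stored big-endian, the bytes at ascending addresses are A8 C7 4D FB C0 61 6D 16.
Read back as little-endian, the first byte is least significant, giving 0x166D61C0FB4DC7A8.
0x166D61C0FB4DC7A8 = 1616055322773669800.

1616055322773669800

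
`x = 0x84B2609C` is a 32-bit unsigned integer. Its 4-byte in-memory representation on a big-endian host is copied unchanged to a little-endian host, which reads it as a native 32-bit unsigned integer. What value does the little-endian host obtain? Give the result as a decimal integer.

2623582852

Stored big-endian, the bytes at ascending addresses are 84 B2 60 9C.
Read back as little-endian, the first byte is least significant, giving 0x9C60B284.
0x9C60B284 = 2623582852.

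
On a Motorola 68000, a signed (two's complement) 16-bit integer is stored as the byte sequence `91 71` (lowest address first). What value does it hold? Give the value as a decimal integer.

Big-endian stores the most-significant byte at the lowest address.
The bytes are already most-significant first: 0x9171.
Top bit is set, so as a signed 16-bit value this is 0x9171 − 2^16 = -28303.

-28303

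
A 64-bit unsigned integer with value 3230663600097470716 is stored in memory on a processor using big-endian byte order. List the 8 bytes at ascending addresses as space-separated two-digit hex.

2C D5 9F 6D 70 98 28 FC

3230663600097470716 in hexadecimal, padded to 64 bits, is 0x2CD59F6D709828FC.
Split into bytes (most-significant first): 2C D5 9F 6D 70 98 28 FC.
Big-endian: lowest address holds the most-significant byte.
So the memory order matches the most-significant-first order: 2C D5 9F 6D 70 98 28 FC.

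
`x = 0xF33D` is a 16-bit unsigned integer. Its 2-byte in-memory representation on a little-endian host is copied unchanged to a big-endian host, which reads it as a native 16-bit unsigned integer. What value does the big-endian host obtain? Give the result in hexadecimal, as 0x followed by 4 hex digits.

Stored little-endian, the bytes at ascending addresses are 3D F3.
Read back as big-endian, the last byte is least significant, giving 0x3DF3.

0x3DF3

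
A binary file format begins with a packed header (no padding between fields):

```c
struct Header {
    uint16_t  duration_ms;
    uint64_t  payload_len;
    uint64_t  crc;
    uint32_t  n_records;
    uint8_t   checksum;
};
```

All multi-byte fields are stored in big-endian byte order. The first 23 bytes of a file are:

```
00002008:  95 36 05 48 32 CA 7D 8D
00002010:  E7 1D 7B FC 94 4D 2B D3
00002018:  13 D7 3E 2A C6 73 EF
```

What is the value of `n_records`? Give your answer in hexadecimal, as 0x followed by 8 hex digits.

`n_records` follows `duration_ms` (2 B), `payload_len` (8 B), `crc` (8 B), so it starts at offset 2 + 8 + 8 = 18 and occupies 4 bytes.
Bytes at offsets 18..21: 3E 2A C6 73.
In big-endian order the high byte comes first in memory.
The bytes are already most-significant first: 0x3E2AC673.

0x3E2AC673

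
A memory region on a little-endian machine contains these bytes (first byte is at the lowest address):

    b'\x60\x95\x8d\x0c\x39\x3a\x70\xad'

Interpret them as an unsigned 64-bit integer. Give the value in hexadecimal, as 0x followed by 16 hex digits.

0xAD703A390C8D9560

Little-endian: lowest address holds the least-significant byte.
Reassemble most-significant byte first: AD 70 3A 39 0C 8D 95 60 → 0xAD703A390C8D9560.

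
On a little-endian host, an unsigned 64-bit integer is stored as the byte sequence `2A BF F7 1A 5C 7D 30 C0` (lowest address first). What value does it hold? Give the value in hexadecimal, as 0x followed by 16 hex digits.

In little-endian order the low byte comes first in memory.
Reassemble most-significant byte first: C0 30 7D 5C 1A F7 BF 2A → 0xC0307D5C1AF7BF2A.

0xC0307D5C1AF7BF2A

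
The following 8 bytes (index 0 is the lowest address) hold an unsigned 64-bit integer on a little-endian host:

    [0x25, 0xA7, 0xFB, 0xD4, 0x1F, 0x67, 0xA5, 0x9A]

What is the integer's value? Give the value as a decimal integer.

11143426239413069605

In little-endian order the low byte comes first in memory.
Reassemble most-significant byte first: 9A A5 67 1F D4 FB A7 25 → 0x9AA5671FD4FBA725.
0x9AA5671FD4FBA725 = 11143426239413069605.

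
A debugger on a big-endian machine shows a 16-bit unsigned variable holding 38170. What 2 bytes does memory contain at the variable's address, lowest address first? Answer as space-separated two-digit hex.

95 1A

38170 in hexadecimal, padded to 16 bits, is 0x951A.
Split into bytes (most-significant first): 95 1A.
Big-endian: lowest address holds the most-significant byte.
So the memory order matches the most-significant-first order: 95 1A.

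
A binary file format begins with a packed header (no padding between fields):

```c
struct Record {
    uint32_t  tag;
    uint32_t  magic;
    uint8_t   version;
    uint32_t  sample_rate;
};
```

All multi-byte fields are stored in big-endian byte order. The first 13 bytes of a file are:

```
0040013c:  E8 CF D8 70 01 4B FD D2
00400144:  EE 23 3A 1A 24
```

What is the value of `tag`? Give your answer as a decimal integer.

`tag` is the first field, at byte offset 0, occupying 4 bytes.
Bytes at offsets 0..3: E8 CF D8 70.
In big-endian order the high byte comes first in memory.
The bytes are already most-significant first: 0xE8CFD870.
0xE8CFD870 = 3905935472.

3905935472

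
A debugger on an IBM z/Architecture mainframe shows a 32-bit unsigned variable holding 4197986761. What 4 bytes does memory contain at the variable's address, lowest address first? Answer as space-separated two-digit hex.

FA 38 31 C9

4197986761 in hexadecimal, padded to 32 bits, is 0xFA3831C9.
Split into bytes (most-significant first): FA 38 31 C9.
In big-endian order the high byte comes first in memory.
So the memory order matches the most-significant-first order: FA 38 31 C9.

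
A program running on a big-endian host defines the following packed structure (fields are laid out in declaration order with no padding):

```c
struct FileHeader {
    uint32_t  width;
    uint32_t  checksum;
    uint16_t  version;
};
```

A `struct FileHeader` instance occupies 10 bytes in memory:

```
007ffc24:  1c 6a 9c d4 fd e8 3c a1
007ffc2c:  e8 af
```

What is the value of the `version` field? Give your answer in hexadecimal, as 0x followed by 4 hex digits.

`version` follows `width` (4 B), `checksum` (4 B), so it starts at offset 4 + 4 = 8 and occupies 2 bytes.
Bytes at offsets 8..9: E8 AF.
In big-endian order the high byte comes first in memory.
The bytes are already most-significant first: 0xE8AF.

0xE8AF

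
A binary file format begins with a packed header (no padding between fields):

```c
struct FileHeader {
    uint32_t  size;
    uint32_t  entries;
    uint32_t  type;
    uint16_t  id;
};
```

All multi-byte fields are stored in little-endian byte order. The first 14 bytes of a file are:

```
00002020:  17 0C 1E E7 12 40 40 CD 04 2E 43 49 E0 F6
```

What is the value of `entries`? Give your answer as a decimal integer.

3443539986

`entries` follows `size` (4 bytes), so it starts at byte offset 4 and occupies 4 bytes.
Bytes at offsets 4..7: 12 40 40 CD.
Little-endian: lowest address holds the least-significant byte.
Reassemble most-significant byte first: CD 40 40 12 → 0xCD404012.
0xCD404012 = 3443539986.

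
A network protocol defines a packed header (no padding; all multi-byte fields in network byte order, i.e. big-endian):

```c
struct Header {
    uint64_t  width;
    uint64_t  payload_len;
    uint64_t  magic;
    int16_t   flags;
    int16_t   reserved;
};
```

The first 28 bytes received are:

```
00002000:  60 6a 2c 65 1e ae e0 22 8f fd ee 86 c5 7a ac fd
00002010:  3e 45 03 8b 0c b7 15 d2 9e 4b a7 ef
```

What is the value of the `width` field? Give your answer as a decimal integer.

`width` is the first field, at byte offset 0, occupying 8 bytes.
Bytes at offsets 0..7: 60 6A 2C 65 1E AE E0 22.
In big-endian order the high byte comes first in memory.
The bytes are already most-significant first: 0x606A2C651EAEE022.
0x606A2C651EAEE022 = 6947414187990507554.

6947414187990507554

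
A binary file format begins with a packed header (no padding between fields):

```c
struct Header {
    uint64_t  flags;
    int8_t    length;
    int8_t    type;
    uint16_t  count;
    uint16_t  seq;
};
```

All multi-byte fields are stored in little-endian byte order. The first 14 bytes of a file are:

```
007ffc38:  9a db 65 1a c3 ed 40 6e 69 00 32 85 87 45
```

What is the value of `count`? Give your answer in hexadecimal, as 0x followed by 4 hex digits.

`count` follows `flags` (8 B), `length` (1 B), `type` (1 B), so it starts at offset 8 + 1 + 1 = 10 and occupies 2 bytes.
Bytes at offsets 10..11: 32 85.
Little-endian stores the least-significant byte at the lowest address.
Reassemble most-significant byte first: 85 32 → 0x8532.

0x8532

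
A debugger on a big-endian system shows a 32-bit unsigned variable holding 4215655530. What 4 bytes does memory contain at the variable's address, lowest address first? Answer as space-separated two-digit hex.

FB 45 CC 6A

4215655530 in hexadecimal, padded to 32 bits, is 0xFB45CC6A.
Split into bytes (most-significant first): FB 45 CC 6A.
In big-endian order the high byte comes first in memory.
So the memory order matches the most-significant-first order: FB 45 CC 6A.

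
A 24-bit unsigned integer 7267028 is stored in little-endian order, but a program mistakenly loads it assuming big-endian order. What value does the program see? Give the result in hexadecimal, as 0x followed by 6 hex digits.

0xD4E26E

7267028 in 24-bit hexadecimal is 0x6EE2D4.
Stored little-endian, the bytes at ascending addresses are D4 E2 6E.
Read back as big-endian, the last byte is least significant, giving 0xD4E26E.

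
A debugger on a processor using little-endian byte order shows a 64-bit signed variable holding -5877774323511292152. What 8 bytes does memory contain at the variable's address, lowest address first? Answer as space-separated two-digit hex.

08 8F 32 01 65 F3 6D AE

Two's complement of -5877774323511292152 in 64 bits: 5877774323511292152 = 0x51920C9AFECD70F8; invert → 0xAE6DF36501328F07; add 1 → 0xAE6DF36501328F08.
Split into bytes (most-significant first): AE 6D F3 65 01 32 8F 08.
In little-endian order the low byte comes first in memory.
So at ascending addresses the bytes are 08 8F 32 01 65 F3 6D AE.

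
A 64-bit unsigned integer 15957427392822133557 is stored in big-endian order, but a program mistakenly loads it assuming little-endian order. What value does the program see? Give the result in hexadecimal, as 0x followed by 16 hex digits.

15957427392822133557 in 64-bit hexadecimal is 0xDD742BAAEE404335.
Stored big-endian, the bytes at ascending addresses are DD 74 2B AA EE 40 43 35.
Read back as little-endian, the first byte is least significant, giving 0x354340EEAA2B74DD.

0x354340EEAA2B74DD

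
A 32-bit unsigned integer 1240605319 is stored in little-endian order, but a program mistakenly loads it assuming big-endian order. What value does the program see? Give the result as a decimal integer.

1240605319 in 32-bit hexadecimal is 0x49F22287.
Stored little-endian, the bytes at ascending addresses are 87 22 F2 49.
Read back as big-endian, the last byte is least significant, giving 0x8722F249.
0x8722F249 = 2267214409.

2267214409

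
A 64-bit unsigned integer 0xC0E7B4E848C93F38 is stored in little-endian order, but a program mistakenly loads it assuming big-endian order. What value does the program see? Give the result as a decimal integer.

Stored little-endian, the bytes at ascending addresses are 38 3F C9 48 E8 B4 E7 C0.
Read back as big-endian, the last byte is least significant, giving 0x383FC948E8B4E7C0.
0x383FC948E8B4E7C0 = 4053179504635733952.

4053179504635733952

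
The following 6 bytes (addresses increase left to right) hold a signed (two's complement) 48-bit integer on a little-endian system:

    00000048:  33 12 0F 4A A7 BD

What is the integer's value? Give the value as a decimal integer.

In little-endian order the low byte comes first in memory.
Reassemble most-significant byte first: BD A7 4A 0F 12 33 → 0xBDA74A0F1233.
Top bit is set, so as a signed 48-bit value this is 0xBDA74A0F1233 − 2^48 = -72948777020877.

-72948777020877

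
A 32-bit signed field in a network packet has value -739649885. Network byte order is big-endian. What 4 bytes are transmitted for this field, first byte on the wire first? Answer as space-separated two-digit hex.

D3 E9 D6 A3

Two's complement of -739649885 in 32 bits: 739649885 = 0x2C16295D; invert → 0xD3E9D6A2; add 1 → 0xD3E9D6A3.
Split into bytes (most-significant first): D3 E9 D6 A3.
Big-endian: lowest address holds the most-significant byte.
So the memory order matches the most-significant-first order: D3 E9 D6 A3.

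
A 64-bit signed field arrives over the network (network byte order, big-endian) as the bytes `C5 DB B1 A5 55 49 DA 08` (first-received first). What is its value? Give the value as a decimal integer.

Big-endian stores the most-significant byte at the lowest address.
The bytes are already most-significant first: 0xC5DBB1A55549DA08.
Top bit is set, so as a signed 64-bit value this is 0xC5DBB1A55549DA08 − 2^64 = -4189559704679491064.

-4189559704679491064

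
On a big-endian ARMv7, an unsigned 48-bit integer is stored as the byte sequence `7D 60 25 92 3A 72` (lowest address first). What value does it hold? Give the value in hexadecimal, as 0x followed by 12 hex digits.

0x7D6025923A72

Big-endian: lowest address holds the most-significant byte.
The bytes are already most-significant first: 0x7D6025923A72.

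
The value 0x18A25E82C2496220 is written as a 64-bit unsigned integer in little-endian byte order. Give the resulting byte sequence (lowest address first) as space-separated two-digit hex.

20 62 49 C2 82 5E A2 18

Split into bytes (most-significant first): 18 A2 5E 82 C2 49 62 20.
Little-endian: lowest address holds the least-significant byte.
So at ascending addresses the bytes are 20 62 49 C2 82 5E A2 18.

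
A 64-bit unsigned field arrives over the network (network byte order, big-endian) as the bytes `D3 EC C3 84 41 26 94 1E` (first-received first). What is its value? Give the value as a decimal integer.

15270795409302656030

Big-endian stores the most-significant byte at the lowest address.
The bytes are already most-significant first: 0xD3ECC3844126941E.
0xD3ECC3844126941E = 15270795409302656030.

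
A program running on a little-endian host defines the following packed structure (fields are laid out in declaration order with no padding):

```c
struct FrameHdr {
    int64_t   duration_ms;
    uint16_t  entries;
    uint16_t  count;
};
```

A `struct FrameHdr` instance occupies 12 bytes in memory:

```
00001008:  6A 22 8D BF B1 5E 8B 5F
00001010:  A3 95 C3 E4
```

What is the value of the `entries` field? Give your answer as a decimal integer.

38307

`entries` follows `duration_ms` (8 bytes), so it starts at byte offset 8 and occupies 2 bytes.
Bytes at offsets 8..9: A3 95.
Little-endian: lowest address holds the least-significant byte.
Reassemble most-significant byte first: 95 A3 → 0x95A3.
0x95A3 = 38307.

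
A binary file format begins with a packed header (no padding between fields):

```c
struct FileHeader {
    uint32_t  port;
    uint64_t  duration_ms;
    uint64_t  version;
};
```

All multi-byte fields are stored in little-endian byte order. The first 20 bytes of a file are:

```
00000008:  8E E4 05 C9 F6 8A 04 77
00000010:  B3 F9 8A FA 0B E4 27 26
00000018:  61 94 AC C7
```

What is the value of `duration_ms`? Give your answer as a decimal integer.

`duration_ms` follows `port` (4 bytes), so it starts at byte offset 4 and occupies 8 bytes.
Bytes at offsets 4..11: F6 8A 04 77 B3 F9 8A FA.
Little-endian stores the least-significant byte at the lowest address.
Reassemble most-significant byte first: FA 8A F9 B3 77 04 8A F6 → 0xFA8AF9B377048AF6.
0xFA8AF9B377048AF6 = 18053516605459303158.

18053516605459303158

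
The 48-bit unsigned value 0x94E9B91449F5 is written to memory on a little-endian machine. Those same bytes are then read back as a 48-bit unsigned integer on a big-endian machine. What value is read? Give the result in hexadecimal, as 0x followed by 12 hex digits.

Stored little-endian, the bytes at ascending addresses are F5 49 14 B9 E9 94.
Read back as big-endian, the last byte is least significant, giving 0xF54914B9E994.

0xF54914B9E994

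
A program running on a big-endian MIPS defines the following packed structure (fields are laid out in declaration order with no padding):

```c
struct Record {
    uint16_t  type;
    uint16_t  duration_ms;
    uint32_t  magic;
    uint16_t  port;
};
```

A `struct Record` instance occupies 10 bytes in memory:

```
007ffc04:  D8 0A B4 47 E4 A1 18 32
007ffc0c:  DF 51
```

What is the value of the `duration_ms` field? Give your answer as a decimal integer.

`duration_ms` follows `type` (2 bytes), so it starts at byte offset 2 and occupies 2 bytes.
Bytes at offsets 2..3: B4 47.
In big-endian order the high byte comes first in memory.
The bytes are already most-significant first: 0xB447.
0xB447 = 46151.

46151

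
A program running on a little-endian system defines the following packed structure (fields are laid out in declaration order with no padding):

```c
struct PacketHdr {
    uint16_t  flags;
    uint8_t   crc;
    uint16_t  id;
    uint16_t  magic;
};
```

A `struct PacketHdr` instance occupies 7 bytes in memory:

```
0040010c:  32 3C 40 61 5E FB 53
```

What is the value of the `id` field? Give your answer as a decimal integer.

24161

`id` follows `flags` (2 B), `crc` (1 B), so it starts at offset 2 + 1 = 3 and occupies 2 bytes.
Bytes at offsets 3..4: 61 5E.
Little-endian stores the least-significant byte at the lowest address.
Reassemble most-significant byte first: 5E 61 → 0x5E61.
0x5E61 = 24161.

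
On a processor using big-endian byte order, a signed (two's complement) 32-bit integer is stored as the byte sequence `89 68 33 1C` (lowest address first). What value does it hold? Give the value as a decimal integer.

-1989659876

Big-endian: lowest address holds the most-significant byte.
The bytes are already most-significant first: 0x8968331C.
Top bit is set, so as a signed 32-bit value this is 0x8968331C − 2^32 = -1989659876.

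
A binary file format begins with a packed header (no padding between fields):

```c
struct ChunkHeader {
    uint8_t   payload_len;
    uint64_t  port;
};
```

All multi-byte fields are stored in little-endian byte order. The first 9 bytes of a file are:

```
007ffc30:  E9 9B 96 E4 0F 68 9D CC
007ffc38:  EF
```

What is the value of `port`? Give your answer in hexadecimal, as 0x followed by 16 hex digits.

`port` follows `payload_len` (1 byte), so it starts at byte offset 1 and occupies 8 bytes.
Bytes at offsets 1..8: 9B 96 E4 0F 68 9D CC EF.
Little-endian stores the least-significant byte at the lowest address.
Reassemble most-significant byte first: EF CC 9D 68 0F E4 96 9B → 0xEFCC9D680FE4969B.

0xEFCC9D680FE4969B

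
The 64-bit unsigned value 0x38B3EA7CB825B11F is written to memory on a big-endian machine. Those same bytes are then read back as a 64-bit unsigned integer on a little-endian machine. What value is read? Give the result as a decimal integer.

Stored big-endian, the bytes at ascending addresses are 38 B3 EA 7C B8 25 B1 1F.
Read back as little-endian, the first byte is least significant, giving 0x1FB125B87CEAB338.
0x1FB125B87CEAB338 = 2283647960353518392.

2283647960353518392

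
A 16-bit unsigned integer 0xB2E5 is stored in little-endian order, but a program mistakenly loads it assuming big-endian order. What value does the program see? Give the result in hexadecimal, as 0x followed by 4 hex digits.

0xE5B2

Stored little-endian, the bytes at ascending addresses are E5 B2.
Read back as big-endian, the last byte is least significant, giving 0xE5B2.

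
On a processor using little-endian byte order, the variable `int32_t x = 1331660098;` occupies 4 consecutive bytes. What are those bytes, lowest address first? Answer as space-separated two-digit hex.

42 85 5F 4F

1331660098 in hexadecimal, padded to 32 bits, is 0x4F5F8542.
Split into bytes (most-significant first): 4F 5F 85 42.
Little-endian: lowest address holds the least-significant byte.
So at ascending addresses the bytes are 42 85 5F 4F.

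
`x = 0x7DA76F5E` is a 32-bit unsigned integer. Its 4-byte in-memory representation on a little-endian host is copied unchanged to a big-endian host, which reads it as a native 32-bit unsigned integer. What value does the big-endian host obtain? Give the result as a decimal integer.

Stored little-endian, the bytes at ascending addresses are 5E 6F A7 7D.
Read back as big-endian, the last byte is least significant, giving 0x5E6FA77D.
0x5E6FA77D = 1584375677.

1584375677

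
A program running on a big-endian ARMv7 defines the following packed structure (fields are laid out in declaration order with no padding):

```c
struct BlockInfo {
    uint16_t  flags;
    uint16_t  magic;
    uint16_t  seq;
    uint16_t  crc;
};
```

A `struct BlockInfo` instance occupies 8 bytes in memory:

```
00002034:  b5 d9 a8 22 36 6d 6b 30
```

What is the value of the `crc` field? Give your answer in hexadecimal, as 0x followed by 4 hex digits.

0x6B30

`crc` follows `flags` (2 B), `magic` (2 B), `seq` (2 B), so it starts at offset 2 + 2 + 2 = 6 and occupies 2 bytes.
Bytes at offsets 6..7: 6B 30.
Big-endian: lowest address holds the most-significant byte.
The bytes are already most-significant first: 0x6B30.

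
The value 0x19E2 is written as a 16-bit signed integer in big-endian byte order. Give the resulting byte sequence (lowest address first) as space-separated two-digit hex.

Split into bytes (most-significant first): 19 E2.
Big-endian stores the most-significant byte at the lowest address.
So the memory order matches the most-significant-first order: 19 E2.

19 E2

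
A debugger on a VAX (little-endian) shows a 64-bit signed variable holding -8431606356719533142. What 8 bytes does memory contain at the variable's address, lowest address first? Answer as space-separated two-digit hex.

Two's complement of -8431606356719533142 in 64 bits: 8431606356719533142 = 0x7503154F12317C56; invert → 0x8AFCEAB0EDCE83A9; add 1 → 0x8AFCEAB0EDCE83AA.
Split into bytes (most-significant first): 8A FC EA B0 ED CE 83 AA.
Little-endian: lowest address holds the least-significant byte.
So at ascending addresses the bytes are AA 83 CE ED B0 EA FC 8A.

AA 83 CE ED B0 EA FC 8A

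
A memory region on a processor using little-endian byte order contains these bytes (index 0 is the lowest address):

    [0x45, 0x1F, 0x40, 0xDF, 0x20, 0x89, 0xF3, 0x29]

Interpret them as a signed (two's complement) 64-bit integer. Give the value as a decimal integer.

Little-endian: lowest address holds the least-significant byte.
Reassemble most-significant byte first: 29 F3 89 20 DF 40 1F 45 → 0x29F38920DF401F45.
0x29F38920DF401F45 = 3022910549173215045.

3022910549173215045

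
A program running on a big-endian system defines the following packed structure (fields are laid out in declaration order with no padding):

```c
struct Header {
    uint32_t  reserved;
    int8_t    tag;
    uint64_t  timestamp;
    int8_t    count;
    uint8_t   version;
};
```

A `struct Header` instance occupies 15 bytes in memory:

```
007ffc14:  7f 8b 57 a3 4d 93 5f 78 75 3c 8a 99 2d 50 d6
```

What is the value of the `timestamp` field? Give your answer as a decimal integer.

10619338891285141805

`timestamp` follows `reserved` (4 B), `tag` (1 B), so it starts at offset 4 + 1 = 5 and occupies 8 bytes.
Bytes at offsets 5..12: 93 5F 78 75 3C 8A 99 2D.
Big-endian: lowest address holds the most-significant byte.
The bytes are already most-significant first: 0x935F78753C8A992D.
0x935F78753C8A992D = 10619338891285141805.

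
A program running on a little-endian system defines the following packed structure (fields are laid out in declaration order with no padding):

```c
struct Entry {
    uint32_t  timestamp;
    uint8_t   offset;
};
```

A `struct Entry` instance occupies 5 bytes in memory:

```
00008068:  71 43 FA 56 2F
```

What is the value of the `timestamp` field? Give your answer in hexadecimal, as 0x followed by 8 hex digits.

`timestamp` is the first field, at byte offset 0, occupying 4 bytes.
Bytes at offsets 0..3: 71 43 FA 56.
Little-endian: lowest address holds the least-significant byte.
Reassemble most-significant byte first: 56 FA 43 71 → 0x56FA4371.

0x56FA4371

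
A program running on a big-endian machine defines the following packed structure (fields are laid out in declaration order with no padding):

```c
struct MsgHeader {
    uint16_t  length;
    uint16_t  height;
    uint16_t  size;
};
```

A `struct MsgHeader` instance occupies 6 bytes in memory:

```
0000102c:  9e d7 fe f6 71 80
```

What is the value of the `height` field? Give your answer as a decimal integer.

65270

`height` follows `length` (2 bytes), so it starts at byte offset 2 and occupies 2 bytes.
Bytes at offsets 2..3: FE F6.
In big-endian order the high byte comes first in memory.
The bytes are already most-significant first: 0xFEF6.
0xFEF6 = 65270.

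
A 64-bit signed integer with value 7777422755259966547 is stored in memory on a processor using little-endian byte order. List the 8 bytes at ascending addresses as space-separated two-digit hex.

53 64 4F 13 CA F4 EE 6B

7777422755259966547 in hexadecimal, padded to 64 bits, is 0x6BEEF4CA134F6453.
Split into bytes (most-significant first): 6B EE F4 CA 13 4F 64 53.
Little-endian: lowest address holds the least-significant byte.
So at ascending addresses the bytes are 53 64 4F 13 CA F4 EE 6B.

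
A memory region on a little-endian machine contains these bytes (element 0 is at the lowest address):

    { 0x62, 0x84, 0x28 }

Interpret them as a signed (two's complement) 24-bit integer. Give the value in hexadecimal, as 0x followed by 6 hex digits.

0x288462

Little-endian: lowest address holds the least-significant byte.
Reassemble most-significant byte first: 28 84 62 → 0x288462.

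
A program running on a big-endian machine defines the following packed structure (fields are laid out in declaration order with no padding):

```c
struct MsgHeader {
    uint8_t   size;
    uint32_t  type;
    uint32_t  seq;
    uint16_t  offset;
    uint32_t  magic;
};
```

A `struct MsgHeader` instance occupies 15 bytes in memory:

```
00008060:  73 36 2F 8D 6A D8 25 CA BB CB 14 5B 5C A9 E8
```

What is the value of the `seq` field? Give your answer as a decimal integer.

`seq` follows `size` (1 B), `type` (4 B), so it starts at offset 1 + 4 = 5 and occupies 4 bytes.
Bytes at offsets 5..8: D8 25 CA BB.
In big-endian order the high byte comes first in memory.
The bytes are already most-significant first: 0xD825CABB.
0xD825CABB = 3626355387.

3626355387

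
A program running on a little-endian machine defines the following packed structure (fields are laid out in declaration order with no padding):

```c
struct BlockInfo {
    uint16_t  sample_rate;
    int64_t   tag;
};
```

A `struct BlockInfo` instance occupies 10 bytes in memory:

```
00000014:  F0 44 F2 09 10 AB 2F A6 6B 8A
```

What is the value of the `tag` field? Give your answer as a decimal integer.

`tag` follows `sample_rate` (2 bytes), so it starts at byte offset 2 and occupies 8 bytes.
Bytes at offsets 2..9: F2 09 10 AB 2F A6 6B 8A.
In little-endian order the low byte comes first in memory.
Reassemble most-significant byte first: 8A 6B A6 2F AB 10 09 F2 → 0x8A6BA62FAB1009F2.
Top bit is set, so as a signed 64-bit value this is 0x8A6BA62FAB1009F2 − 2^64 = -8472495550303827470.

-8472495550303827470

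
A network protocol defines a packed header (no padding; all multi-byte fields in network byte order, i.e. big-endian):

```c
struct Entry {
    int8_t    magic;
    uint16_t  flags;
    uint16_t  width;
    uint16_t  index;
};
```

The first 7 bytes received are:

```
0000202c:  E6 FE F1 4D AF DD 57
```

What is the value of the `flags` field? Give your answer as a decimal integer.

65265

`flags` follows `magic` (1 byte), so it starts at byte offset 1 and occupies 2 bytes.
Bytes at offsets 1..2: FE F1.
Big-endian stores the most-significant byte at the lowest address.
The bytes are already most-significant first: 0xFEF1.
0xFEF1 = 65265.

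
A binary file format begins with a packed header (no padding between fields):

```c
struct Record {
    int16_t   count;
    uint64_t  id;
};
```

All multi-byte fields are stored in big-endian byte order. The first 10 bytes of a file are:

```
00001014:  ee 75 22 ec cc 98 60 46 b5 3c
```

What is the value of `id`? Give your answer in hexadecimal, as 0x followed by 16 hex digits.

0x22ECCC986046B53C

`id` follows `count` (2 bytes), so it starts at byte offset 2 and occupies 8 bytes.
Bytes at offsets 2..9: 22 EC CC 98 60 46 B5 3C.
Big-endian stores the most-significant byte at the lowest address.
The bytes are already most-significant first: 0x22ECCC986046B53C.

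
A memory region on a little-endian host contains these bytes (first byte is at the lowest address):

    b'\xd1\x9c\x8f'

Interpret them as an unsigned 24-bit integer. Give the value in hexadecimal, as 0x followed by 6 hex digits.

In little-endian order the low byte comes first in memory.
Reassemble most-significant byte first: 8F 9C D1 → 0x8F9CD1.

0x8F9CD1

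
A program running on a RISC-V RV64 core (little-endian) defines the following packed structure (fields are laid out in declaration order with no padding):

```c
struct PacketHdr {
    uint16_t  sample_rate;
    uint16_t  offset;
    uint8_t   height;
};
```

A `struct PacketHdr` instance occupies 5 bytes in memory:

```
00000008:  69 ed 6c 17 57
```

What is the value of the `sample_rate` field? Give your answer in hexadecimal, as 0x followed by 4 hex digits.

`sample_rate` is the first field, at byte offset 0, occupying 2 bytes.
Bytes at offsets 0..1: 69 ED.
Little-endian: lowest address holds the least-significant byte.
Reassemble most-significant byte first: ED 69 → 0xED69.

0xED69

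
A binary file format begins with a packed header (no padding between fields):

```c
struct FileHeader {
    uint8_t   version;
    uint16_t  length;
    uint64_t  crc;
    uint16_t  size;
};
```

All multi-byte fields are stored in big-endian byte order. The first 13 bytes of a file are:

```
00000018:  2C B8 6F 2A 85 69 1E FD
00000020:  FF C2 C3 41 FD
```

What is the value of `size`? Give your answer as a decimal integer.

16893

`size` follows `version` (1 B), `length` (2 B), `crc` (8 B), so it starts at offset 1 + 2 + 8 = 11 and occupies 2 bytes.
Bytes at offsets 11..12: 41 FD.
Big-endian stores the most-significant byte at the lowest address.
The bytes are already most-significant first: 0x41FD.
0x41FD = 16893.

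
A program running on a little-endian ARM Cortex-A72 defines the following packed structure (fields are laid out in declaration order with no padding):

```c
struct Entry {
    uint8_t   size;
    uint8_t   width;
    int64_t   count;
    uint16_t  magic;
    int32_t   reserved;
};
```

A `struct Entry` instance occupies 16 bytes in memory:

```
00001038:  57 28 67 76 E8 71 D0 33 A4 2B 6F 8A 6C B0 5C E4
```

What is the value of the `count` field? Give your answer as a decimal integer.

`count` follows `size` (1 B), `width` (1 B), so it starts at offset 1 + 1 = 2 and occupies 8 bytes.
Bytes at offsets 2..9: 67 76 E8 71 D0 33 A4 2B.
Little-endian: lowest address holds the least-significant byte.
Reassemble most-significant byte first: 2B A4 33 D0 71 E8 76 67 → 0x2BA433D071E87667.
0x2BA433D071E87667 = 3144695410168723047.

3144695410168723047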